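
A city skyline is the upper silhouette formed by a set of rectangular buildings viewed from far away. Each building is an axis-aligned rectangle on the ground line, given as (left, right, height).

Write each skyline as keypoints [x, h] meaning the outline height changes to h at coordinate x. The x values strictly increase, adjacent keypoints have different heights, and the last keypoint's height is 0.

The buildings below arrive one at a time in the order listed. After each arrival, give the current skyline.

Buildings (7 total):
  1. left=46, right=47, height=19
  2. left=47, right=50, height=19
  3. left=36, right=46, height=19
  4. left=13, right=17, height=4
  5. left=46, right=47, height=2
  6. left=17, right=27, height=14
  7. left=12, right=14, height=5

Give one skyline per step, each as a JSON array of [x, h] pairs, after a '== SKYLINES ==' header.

== SKYLINES ==
[[46,19],[47,0]]
[[46,19],[50,0]]
[[36,19],[50,0]]
[[13,4],[17,0],[36,19],[50,0]]
[[13,4],[17,0],[36,19],[50,0]]
[[13,4],[17,14],[27,0],[36,19],[50,0]]
[[12,5],[14,4],[17,14],[27,0],[36,19],[50,0]]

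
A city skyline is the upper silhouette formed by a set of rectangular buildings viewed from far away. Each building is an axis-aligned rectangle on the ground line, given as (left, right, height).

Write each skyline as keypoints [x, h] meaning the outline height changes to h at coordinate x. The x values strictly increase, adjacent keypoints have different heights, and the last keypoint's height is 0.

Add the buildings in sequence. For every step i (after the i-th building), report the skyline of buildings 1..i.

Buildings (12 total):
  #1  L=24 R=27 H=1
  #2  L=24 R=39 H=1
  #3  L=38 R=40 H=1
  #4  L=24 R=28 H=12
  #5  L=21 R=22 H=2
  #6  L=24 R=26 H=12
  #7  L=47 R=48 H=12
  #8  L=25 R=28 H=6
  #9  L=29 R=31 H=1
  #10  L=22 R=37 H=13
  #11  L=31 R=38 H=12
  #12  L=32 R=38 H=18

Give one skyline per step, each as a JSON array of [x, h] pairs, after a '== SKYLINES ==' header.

== SKYLINES ==
[[24,1],[27,0]]
[[24,1],[39,0]]
[[24,1],[40,0]]
[[24,12],[28,1],[40,0]]
[[21,2],[22,0],[24,12],[28,1],[40,0]]
[[21,2],[22,0],[24,12],[28,1],[40,0]]
[[21,2],[22,0],[24,12],[28,1],[40,0],[47,12],[48,0]]
[[21,2],[22,0],[24,12],[28,1],[40,0],[47,12],[48,0]]
[[21,2],[22,0],[24,12],[28,1],[40,0],[47,12],[48,0]]
[[21,2],[22,13],[37,1],[40,0],[47,12],[48,0]]
[[21,2],[22,13],[37,12],[38,1],[40,0],[47,12],[48,0]]
[[21,2],[22,13],[32,18],[38,1],[40,0],[47,12],[48,0]]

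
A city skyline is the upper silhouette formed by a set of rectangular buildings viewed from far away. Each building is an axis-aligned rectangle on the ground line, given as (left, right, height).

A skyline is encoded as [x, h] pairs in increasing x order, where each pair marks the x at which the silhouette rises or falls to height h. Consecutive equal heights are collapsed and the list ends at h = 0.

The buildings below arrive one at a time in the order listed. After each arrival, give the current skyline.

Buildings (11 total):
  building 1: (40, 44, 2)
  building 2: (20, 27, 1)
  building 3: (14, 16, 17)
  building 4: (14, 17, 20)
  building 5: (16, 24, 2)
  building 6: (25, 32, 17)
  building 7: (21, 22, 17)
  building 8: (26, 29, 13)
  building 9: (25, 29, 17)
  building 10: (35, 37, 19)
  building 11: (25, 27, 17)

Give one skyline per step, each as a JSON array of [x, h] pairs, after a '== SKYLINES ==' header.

== SKYLINES ==
[[40,2],[44,0]]
[[20,1],[27,0],[40,2],[44,0]]
[[14,17],[16,0],[20,1],[27,0],[40,2],[44,0]]
[[14,20],[17,0],[20,1],[27,0],[40,2],[44,0]]
[[14,20],[17,2],[24,1],[27,0],[40,2],[44,0]]
[[14,20],[17,2],[24,1],[25,17],[32,0],[40,2],[44,0]]
[[14,20],[17,2],[21,17],[22,2],[24,1],[25,17],[32,0],[40,2],[44,0]]
[[14,20],[17,2],[21,17],[22,2],[24,1],[25,17],[32,0],[40,2],[44,0]]
[[14,20],[17,2],[21,17],[22,2],[24,1],[25,17],[32,0],[40,2],[44,0]]
[[14,20],[17,2],[21,17],[22,2],[24,1],[25,17],[32,0],[35,19],[37,0],[40,2],[44,0]]
[[14,20],[17,2],[21,17],[22,2],[24,1],[25,17],[32,0],[35,19],[37,0],[40,2],[44,0]]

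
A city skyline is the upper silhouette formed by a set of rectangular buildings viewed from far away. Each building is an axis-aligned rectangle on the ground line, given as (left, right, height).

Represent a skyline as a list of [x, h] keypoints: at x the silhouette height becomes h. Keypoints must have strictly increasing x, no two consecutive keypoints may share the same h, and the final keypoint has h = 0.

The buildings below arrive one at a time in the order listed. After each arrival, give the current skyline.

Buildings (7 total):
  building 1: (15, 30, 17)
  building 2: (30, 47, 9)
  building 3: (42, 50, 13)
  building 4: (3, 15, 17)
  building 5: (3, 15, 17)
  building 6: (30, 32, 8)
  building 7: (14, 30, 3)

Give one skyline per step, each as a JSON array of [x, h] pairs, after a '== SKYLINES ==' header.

== SKYLINES ==
[[15,17],[30,0]]
[[15,17],[30,9],[47,0]]
[[15,17],[30,9],[42,13],[50,0]]
[[3,17],[30,9],[42,13],[50,0]]
[[3,17],[30,9],[42,13],[50,0]]
[[3,17],[30,9],[42,13],[50,0]]
[[3,17],[30,9],[42,13],[50,0]]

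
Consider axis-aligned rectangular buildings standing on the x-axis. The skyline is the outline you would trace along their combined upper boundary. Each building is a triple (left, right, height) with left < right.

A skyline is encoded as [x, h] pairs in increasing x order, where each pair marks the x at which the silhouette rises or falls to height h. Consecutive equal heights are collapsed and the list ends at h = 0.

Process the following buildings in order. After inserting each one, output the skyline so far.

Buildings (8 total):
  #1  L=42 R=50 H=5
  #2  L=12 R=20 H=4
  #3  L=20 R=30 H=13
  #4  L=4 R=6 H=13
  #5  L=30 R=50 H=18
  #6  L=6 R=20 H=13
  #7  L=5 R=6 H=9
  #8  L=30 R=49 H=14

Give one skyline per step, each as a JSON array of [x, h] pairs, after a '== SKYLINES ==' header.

== SKYLINES ==
[[42,5],[50,0]]
[[12,4],[20,0],[42,5],[50,0]]
[[12,4],[20,13],[30,0],[42,5],[50,0]]
[[4,13],[6,0],[12,4],[20,13],[30,0],[42,5],[50,0]]
[[4,13],[6,0],[12,4],[20,13],[30,18],[50,0]]
[[4,13],[30,18],[50,0]]
[[4,13],[30,18],[50,0]]
[[4,13],[30,18],[50,0]]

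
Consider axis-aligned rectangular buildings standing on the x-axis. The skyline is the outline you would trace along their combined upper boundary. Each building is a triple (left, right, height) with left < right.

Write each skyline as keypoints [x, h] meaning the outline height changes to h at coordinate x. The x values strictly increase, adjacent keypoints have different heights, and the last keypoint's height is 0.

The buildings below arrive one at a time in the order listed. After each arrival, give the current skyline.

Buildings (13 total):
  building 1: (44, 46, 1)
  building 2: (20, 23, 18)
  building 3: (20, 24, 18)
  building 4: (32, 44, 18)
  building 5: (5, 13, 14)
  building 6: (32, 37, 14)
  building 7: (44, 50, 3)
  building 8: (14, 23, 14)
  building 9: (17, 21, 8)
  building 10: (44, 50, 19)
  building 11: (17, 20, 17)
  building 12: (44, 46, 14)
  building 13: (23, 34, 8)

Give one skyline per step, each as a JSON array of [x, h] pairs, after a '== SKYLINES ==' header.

== SKYLINES ==
[[44,1],[46,0]]
[[20,18],[23,0],[44,1],[46,0]]
[[20,18],[24,0],[44,1],[46,0]]
[[20,18],[24,0],[32,18],[44,1],[46,0]]
[[5,14],[13,0],[20,18],[24,0],[32,18],[44,1],[46,0]]
[[5,14],[13,0],[20,18],[24,0],[32,18],[44,1],[46,0]]
[[5,14],[13,0],[20,18],[24,0],[32,18],[44,3],[50,0]]
[[5,14],[13,0],[14,14],[20,18],[24,0],[32,18],[44,3],[50,0]]
[[5,14],[13,0],[14,14],[20,18],[24,0],[32,18],[44,3],[50,0]]
[[5,14],[13,0],[14,14],[20,18],[24,0],[32,18],[44,19],[50,0]]
[[5,14],[13,0],[14,14],[17,17],[20,18],[24,0],[32,18],[44,19],[50,0]]
[[5,14],[13,0],[14,14],[17,17],[20,18],[24,0],[32,18],[44,19],[50,0]]
[[5,14],[13,0],[14,14],[17,17],[20,18],[24,8],[32,18],[44,19],[50,0]]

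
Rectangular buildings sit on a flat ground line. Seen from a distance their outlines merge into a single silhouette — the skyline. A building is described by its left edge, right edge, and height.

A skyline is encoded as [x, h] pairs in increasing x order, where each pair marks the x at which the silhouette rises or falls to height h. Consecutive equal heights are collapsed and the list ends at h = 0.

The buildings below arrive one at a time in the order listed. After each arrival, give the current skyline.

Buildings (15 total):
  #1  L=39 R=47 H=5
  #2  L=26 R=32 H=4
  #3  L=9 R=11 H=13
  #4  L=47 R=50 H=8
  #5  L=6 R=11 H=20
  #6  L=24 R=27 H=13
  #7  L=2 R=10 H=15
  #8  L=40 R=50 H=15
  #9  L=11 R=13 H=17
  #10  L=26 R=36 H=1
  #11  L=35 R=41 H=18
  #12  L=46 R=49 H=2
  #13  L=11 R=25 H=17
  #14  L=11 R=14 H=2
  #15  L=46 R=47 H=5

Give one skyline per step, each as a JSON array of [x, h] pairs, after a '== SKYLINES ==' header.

== SKYLINES ==
[[39,5],[47,0]]
[[26,4],[32,0],[39,5],[47,0]]
[[9,13],[11,0],[26,4],[32,0],[39,5],[47,0]]
[[9,13],[11,0],[26,4],[32,0],[39,5],[47,8],[50,0]]
[[6,20],[11,0],[26,4],[32,0],[39,5],[47,8],[50,0]]
[[6,20],[11,0],[24,13],[27,4],[32,0],[39,5],[47,8],[50,0]]
[[2,15],[6,20],[11,0],[24,13],[27,4],[32,0],[39,5],[47,8],[50,0]]
[[2,15],[6,20],[11,0],[24,13],[27,4],[32,0],[39,5],[40,15],[50,0]]
[[2,15],[6,20],[11,17],[13,0],[24,13],[27,4],[32,0],[39,5],[40,15],[50,0]]
[[2,15],[6,20],[11,17],[13,0],[24,13],[27,4],[32,1],[36,0],[39,5],[40,15],[50,0]]
[[2,15],[6,20],[11,17],[13,0],[24,13],[27,4],[32,1],[35,18],[41,15],[50,0]]
[[2,15],[6,20],[11,17],[13,0],[24,13],[27,4],[32,1],[35,18],[41,15],[50,0]]
[[2,15],[6,20],[11,17],[25,13],[27,4],[32,1],[35,18],[41,15],[50,0]]
[[2,15],[6,20],[11,17],[25,13],[27,4],[32,1],[35,18],[41,15],[50,0]]
[[2,15],[6,20],[11,17],[25,13],[27,4],[32,1],[35,18],[41,15],[50,0]]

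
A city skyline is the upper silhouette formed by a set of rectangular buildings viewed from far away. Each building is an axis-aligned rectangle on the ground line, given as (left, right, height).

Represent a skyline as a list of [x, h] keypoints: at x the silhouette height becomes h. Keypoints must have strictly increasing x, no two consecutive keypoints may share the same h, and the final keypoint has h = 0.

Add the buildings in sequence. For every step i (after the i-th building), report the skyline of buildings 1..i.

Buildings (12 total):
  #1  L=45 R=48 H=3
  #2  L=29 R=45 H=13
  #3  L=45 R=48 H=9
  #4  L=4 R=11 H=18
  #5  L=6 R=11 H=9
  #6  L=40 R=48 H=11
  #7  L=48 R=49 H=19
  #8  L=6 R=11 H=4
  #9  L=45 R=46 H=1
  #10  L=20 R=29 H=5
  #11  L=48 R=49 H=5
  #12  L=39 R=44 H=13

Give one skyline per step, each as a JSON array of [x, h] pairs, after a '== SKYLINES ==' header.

== SKYLINES ==
[[45,3],[48,0]]
[[29,13],[45,3],[48,0]]
[[29,13],[45,9],[48,0]]
[[4,18],[11,0],[29,13],[45,9],[48,0]]
[[4,18],[11,0],[29,13],[45,9],[48,0]]
[[4,18],[11,0],[29,13],[45,11],[48,0]]
[[4,18],[11,0],[29,13],[45,11],[48,19],[49,0]]
[[4,18],[11,0],[29,13],[45,11],[48,19],[49,0]]
[[4,18],[11,0],[29,13],[45,11],[48,19],[49,0]]
[[4,18],[11,0],[20,5],[29,13],[45,11],[48,19],[49,0]]
[[4,18],[11,0],[20,5],[29,13],[45,11],[48,19],[49,0]]
[[4,18],[11,0],[20,5],[29,13],[45,11],[48,19],[49,0]]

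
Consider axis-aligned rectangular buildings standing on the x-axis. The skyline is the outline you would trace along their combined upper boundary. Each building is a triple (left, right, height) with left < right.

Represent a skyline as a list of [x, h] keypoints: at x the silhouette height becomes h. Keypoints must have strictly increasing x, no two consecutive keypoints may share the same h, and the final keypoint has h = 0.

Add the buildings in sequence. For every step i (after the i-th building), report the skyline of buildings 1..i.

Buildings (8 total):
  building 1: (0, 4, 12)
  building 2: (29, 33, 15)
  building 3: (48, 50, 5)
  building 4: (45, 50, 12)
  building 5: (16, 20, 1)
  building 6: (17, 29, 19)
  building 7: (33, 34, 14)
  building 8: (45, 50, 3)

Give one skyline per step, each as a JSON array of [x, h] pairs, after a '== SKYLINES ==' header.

== SKYLINES ==
[[0,12],[4,0]]
[[0,12],[4,0],[29,15],[33,0]]
[[0,12],[4,0],[29,15],[33,0],[48,5],[50,0]]
[[0,12],[4,0],[29,15],[33,0],[45,12],[50,0]]
[[0,12],[4,0],[16,1],[20,0],[29,15],[33,0],[45,12],[50,0]]
[[0,12],[4,0],[16,1],[17,19],[29,15],[33,0],[45,12],[50,0]]
[[0,12],[4,0],[16,1],[17,19],[29,15],[33,14],[34,0],[45,12],[50,0]]
[[0,12],[4,0],[16,1],[17,19],[29,15],[33,14],[34,0],[45,12],[50,0]]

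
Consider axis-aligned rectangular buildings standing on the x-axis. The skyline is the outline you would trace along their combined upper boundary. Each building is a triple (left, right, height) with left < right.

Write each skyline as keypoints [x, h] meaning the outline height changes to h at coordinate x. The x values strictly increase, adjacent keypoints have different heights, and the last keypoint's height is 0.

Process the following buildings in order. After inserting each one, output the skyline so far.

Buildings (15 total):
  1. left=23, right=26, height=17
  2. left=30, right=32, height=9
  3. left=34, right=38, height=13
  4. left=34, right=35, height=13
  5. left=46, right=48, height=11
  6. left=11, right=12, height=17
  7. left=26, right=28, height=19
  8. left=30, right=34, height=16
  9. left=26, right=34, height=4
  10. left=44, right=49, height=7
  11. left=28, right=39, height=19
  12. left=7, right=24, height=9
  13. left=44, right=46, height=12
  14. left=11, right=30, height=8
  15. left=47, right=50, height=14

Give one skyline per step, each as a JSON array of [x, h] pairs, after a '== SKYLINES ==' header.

== SKYLINES ==
[[23,17],[26,0]]
[[23,17],[26,0],[30,9],[32,0]]
[[23,17],[26,0],[30,9],[32,0],[34,13],[38,0]]
[[23,17],[26,0],[30,9],[32,0],[34,13],[38,0]]
[[23,17],[26,0],[30,9],[32,0],[34,13],[38,0],[46,11],[48,0]]
[[11,17],[12,0],[23,17],[26,0],[30,9],[32,0],[34,13],[38,0],[46,11],[48,0]]
[[11,17],[12,0],[23,17],[26,19],[28,0],[30,9],[32,0],[34,13],[38,0],[46,11],[48,0]]
[[11,17],[12,0],[23,17],[26,19],[28,0],[30,16],[34,13],[38,0],[46,11],[48,0]]
[[11,17],[12,0],[23,17],[26,19],[28,4],[30,16],[34,13],[38,0],[46,11],[48,0]]
[[11,17],[12,0],[23,17],[26,19],[28,4],[30,16],[34,13],[38,0],[44,7],[46,11],[48,7],[49,0]]
[[11,17],[12,0],[23,17],[26,19],[39,0],[44,7],[46,11],[48,7],[49,0]]
[[7,9],[11,17],[12,9],[23,17],[26,19],[39,0],[44,7],[46,11],[48,7],[49,0]]
[[7,9],[11,17],[12,9],[23,17],[26,19],[39,0],[44,12],[46,11],[48,7],[49,0]]
[[7,9],[11,17],[12,9],[23,17],[26,19],[39,0],[44,12],[46,11],[48,7],[49,0]]
[[7,9],[11,17],[12,9],[23,17],[26,19],[39,0],[44,12],[46,11],[47,14],[50,0]]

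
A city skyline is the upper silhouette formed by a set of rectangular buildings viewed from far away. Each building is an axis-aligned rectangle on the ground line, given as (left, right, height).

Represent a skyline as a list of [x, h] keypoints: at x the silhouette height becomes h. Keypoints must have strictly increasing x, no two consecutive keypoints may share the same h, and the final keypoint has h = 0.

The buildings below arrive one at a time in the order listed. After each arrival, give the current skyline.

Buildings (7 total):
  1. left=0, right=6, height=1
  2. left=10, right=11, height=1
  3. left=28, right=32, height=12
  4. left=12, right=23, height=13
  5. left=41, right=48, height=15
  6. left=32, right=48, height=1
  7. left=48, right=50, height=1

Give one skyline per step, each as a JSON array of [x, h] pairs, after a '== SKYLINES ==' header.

== SKYLINES ==
[[0,1],[6,0]]
[[0,1],[6,0],[10,1],[11,0]]
[[0,1],[6,0],[10,1],[11,0],[28,12],[32,0]]
[[0,1],[6,0],[10,1],[11,0],[12,13],[23,0],[28,12],[32,0]]
[[0,1],[6,0],[10,1],[11,0],[12,13],[23,0],[28,12],[32,0],[41,15],[48,0]]
[[0,1],[6,0],[10,1],[11,0],[12,13],[23,0],[28,12],[32,1],[41,15],[48,0]]
[[0,1],[6,0],[10,1],[11,0],[12,13],[23,0],[28,12],[32,1],[41,15],[48,1],[50,0]]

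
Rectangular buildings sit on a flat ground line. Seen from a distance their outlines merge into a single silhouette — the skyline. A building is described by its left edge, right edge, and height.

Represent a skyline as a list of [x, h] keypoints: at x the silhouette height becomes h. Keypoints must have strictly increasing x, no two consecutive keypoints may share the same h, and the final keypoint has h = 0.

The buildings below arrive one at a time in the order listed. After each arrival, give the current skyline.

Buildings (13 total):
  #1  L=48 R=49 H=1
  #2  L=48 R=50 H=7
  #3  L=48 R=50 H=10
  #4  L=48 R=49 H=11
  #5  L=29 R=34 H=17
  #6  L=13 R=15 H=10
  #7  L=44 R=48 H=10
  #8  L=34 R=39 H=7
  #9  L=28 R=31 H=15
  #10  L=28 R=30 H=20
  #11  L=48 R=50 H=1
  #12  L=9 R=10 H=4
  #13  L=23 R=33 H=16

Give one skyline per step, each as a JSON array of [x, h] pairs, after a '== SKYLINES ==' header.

== SKYLINES ==
[[48,1],[49,0]]
[[48,7],[50,0]]
[[48,10],[50,0]]
[[48,11],[49,10],[50,0]]
[[29,17],[34,0],[48,11],[49,10],[50,0]]
[[13,10],[15,0],[29,17],[34,0],[48,11],[49,10],[50,0]]
[[13,10],[15,0],[29,17],[34,0],[44,10],[48,11],[49,10],[50,0]]
[[13,10],[15,0],[29,17],[34,7],[39,0],[44,10],[48,11],[49,10],[50,0]]
[[13,10],[15,0],[28,15],[29,17],[34,7],[39,0],[44,10],[48,11],[49,10],[50,0]]
[[13,10],[15,0],[28,20],[30,17],[34,7],[39,0],[44,10],[48,11],[49,10],[50,0]]
[[13,10],[15,0],[28,20],[30,17],[34,7],[39,0],[44,10],[48,11],[49,10],[50,0]]
[[9,4],[10,0],[13,10],[15,0],[28,20],[30,17],[34,7],[39,0],[44,10],[48,11],[49,10],[50,0]]
[[9,4],[10,0],[13,10],[15,0],[23,16],[28,20],[30,17],[34,7],[39,0],[44,10],[48,11],[49,10],[50,0]]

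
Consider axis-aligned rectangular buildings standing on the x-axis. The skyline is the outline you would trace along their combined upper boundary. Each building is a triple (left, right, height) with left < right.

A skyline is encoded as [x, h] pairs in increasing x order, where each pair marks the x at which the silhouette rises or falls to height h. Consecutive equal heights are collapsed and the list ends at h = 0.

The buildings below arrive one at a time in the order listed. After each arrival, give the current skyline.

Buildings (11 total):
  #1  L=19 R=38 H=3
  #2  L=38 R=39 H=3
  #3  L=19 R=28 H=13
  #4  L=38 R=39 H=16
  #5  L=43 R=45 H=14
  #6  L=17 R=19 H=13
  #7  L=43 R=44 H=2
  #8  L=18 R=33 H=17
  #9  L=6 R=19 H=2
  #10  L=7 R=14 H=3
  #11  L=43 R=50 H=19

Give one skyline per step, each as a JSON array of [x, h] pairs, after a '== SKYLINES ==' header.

== SKYLINES ==
[[19,3],[38,0]]
[[19,3],[39,0]]
[[19,13],[28,3],[39,0]]
[[19,13],[28,3],[38,16],[39,0]]
[[19,13],[28,3],[38,16],[39,0],[43,14],[45,0]]
[[17,13],[28,3],[38,16],[39,0],[43,14],[45,0]]
[[17,13],[28,3],[38,16],[39,0],[43,14],[45,0]]
[[17,13],[18,17],[33,3],[38,16],[39,0],[43,14],[45,0]]
[[6,2],[17,13],[18,17],[33,3],[38,16],[39,0],[43,14],[45,0]]
[[6,2],[7,3],[14,2],[17,13],[18,17],[33,3],[38,16],[39,0],[43,14],[45,0]]
[[6,2],[7,3],[14,2],[17,13],[18,17],[33,3],[38,16],[39,0],[43,19],[50,0]]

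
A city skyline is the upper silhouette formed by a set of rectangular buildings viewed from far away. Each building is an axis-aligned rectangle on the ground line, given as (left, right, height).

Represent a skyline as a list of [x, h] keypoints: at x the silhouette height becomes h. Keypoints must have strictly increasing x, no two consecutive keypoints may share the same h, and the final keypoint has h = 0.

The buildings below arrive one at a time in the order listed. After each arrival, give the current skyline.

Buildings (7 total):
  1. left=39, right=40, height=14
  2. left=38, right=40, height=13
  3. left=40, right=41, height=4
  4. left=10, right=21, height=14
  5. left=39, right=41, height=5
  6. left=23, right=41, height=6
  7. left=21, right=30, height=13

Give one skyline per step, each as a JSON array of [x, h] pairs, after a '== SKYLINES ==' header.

== SKYLINES ==
[[39,14],[40,0]]
[[38,13],[39,14],[40,0]]
[[38,13],[39,14],[40,4],[41,0]]
[[10,14],[21,0],[38,13],[39,14],[40,4],[41,0]]
[[10,14],[21,0],[38,13],[39,14],[40,5],[41,0]]
[[10,14],[21,0],[23,6],[38,13],[39,14],[40,6],[41,0]]
[[10,14],[21,13],[30,6],[38,13],[39,14],[40,6],[41,0]]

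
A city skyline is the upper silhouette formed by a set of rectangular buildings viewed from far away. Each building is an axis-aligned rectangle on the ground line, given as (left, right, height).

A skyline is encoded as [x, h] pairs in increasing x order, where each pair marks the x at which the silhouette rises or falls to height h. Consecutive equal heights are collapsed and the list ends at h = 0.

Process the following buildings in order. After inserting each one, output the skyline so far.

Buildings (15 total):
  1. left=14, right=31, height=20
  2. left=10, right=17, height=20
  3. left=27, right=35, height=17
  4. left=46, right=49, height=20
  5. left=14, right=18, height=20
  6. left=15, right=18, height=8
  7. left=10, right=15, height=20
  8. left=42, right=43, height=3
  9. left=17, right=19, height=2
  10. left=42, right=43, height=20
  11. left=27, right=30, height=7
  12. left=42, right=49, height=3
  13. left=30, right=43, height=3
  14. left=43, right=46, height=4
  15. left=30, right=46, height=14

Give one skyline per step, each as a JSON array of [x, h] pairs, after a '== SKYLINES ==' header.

== SKYLINES ==
[[14,20],[31,0]]
[[10,20],[31,0]]
[[10,20],[31,17],[35,0]]
[[10,20],[31,17],[35,0],[46,20],[49,0]]
[[10,20],[31,17],[35,0],[46,20],[49,0]]
[[10,20],[31,17],[35,0],[46,20],[49,0]]
[[10,20],[31,17],[35,0],[46,20],[49,0]]
[[10,20],[31,17],[35,0],[42,3],[43,0],[46,20],[49,0]]
[[10,20],[31,17],[35,0],[42,3],[43,0],[46,20],[49,0]]
[[10,20],[31,17],[35,0],[42,20],[43,0],[46,20],[49,0]]
[[10,20],[31,17],[35,0],[42,20],[43,0],[46,20],[49,0]]
[[10,20],[31,17],[35,0],[42,20],[43,3],[46,20],[49,0]]
[[10,20],[31,17],[35,3],[42,20],[43,3],[46,20],[49,0]]
[[10,20],[31,17],[35,3],[42,20],[43,4],[46,20],[49,0]]
[[10,20],[31,17],[35,14],[42,20],[43,14],[46,20],[49,0]]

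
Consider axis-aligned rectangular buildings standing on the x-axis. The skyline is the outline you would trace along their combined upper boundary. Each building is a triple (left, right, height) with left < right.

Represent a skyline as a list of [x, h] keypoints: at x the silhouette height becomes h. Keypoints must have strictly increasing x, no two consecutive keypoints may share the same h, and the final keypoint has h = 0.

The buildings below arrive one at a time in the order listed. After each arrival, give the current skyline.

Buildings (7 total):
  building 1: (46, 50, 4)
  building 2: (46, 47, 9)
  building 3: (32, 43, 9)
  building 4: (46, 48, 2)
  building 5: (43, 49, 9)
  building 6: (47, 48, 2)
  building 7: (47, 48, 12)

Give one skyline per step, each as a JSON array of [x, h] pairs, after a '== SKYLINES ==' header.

== SKYLINES ==
[[46,4],[50,0]]
[[46,9],[47,4],[50,0]]
[[32,9],[43,0],[46,9],[47,4],[50,0]]
[[32,9],[43,0],[46,9],[47,4],[50,0]]
[[32,9],[49,4],[50,0]]
[[32,9],[49,4],[50,0]]
[[32,9],[47,12],[48,9],[49,4],[50,0]]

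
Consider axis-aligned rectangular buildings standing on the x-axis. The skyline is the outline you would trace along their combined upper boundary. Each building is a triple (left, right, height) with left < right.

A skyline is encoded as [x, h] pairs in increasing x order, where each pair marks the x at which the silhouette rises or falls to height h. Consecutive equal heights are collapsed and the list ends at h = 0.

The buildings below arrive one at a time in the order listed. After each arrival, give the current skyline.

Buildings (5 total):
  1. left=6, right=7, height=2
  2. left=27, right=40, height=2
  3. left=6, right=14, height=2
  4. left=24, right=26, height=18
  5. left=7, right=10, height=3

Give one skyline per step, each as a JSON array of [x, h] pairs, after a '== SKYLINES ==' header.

== SKYLINES ==
[[6,2],[7,0]]
[[6,2],[7,0],[27,2],[40,0]]
[[6,2],[14,0],[27,2],[40,0]]
[[6,2],[14,0],[24,18],[26,0],[27,2],[40,0]]
[[6,2],[7,3],[10,2],[14,0],[24,18],[26,0],[27,2],[40,0]]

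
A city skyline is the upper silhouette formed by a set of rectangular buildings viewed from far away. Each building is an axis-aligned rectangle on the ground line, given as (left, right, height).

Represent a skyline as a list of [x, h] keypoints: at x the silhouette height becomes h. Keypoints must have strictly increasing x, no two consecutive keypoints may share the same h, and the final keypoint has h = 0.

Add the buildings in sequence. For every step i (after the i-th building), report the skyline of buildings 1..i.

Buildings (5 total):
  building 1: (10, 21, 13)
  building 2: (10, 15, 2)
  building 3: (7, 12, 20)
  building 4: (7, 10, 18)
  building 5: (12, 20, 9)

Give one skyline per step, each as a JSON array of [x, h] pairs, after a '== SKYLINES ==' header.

== SKYLINES ==
[[10,13],[21,0]]
[[10,13],[21,0]]
[[7,20],[12,13],[21,0]]
[[7,20],[12,13],[21,0]]
[[7,20],[12,13],[21,0]]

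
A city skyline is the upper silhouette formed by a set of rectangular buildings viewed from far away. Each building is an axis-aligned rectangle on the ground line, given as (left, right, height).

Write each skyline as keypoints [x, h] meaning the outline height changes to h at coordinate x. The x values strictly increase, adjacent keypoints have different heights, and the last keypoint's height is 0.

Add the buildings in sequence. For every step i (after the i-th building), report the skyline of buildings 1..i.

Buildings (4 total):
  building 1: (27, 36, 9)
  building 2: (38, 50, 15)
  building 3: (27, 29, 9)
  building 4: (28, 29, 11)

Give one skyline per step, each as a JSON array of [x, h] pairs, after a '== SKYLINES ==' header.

== SKYLINES ==
[[27,9],[36,0]]
[[27,9],[36,0],[38,15],[50,0]]
[[27,9],[36,0],[38,15],[50,0]]
[[27,9],[28,11],[29,9],[36,0],[38,15],[50,0]]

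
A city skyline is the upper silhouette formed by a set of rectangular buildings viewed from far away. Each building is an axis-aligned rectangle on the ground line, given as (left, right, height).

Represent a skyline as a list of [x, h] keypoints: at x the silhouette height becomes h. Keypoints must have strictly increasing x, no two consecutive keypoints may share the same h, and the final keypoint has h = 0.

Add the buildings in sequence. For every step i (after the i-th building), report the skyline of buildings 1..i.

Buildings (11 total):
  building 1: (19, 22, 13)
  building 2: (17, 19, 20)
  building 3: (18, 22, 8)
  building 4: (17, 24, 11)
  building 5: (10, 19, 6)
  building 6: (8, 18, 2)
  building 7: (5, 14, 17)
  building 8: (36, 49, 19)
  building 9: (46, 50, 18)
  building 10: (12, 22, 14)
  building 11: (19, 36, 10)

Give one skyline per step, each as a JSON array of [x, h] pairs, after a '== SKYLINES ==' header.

== SKYLINES ==
[[19,13],[22,0]]
[[17,20],[19,13],[22,0]]
[[17,20],[19,13],[22,0]]
[[17,20],[19,13],[22,11],[24,0]]
[[10,6],[17,20],[19,13],[22,11],[24,0]]
[[8,2],[10,6],[17,20],[19,13],[22,11],[24,0]]
[[5,17],[14,6],[17,20],[19,13],[22,11],[24,0]]
[[5,17],[14,6],[17,20],[19,13],[22,11],[24,0],[36,19],[49,0]]
[[5,17],[14,6],[17,20],[19,13],[22,11],[24,0],[36,19],[49,18],[50,0]]
[[5,17],[14,14],[17,20],[19,14],[22,11],[24,0],[36,19],[49,18],[50,0]]
[[5,17],[14,14],[17,20],[19,14],[22,11],[24,10],[36,19],[49,18],[50,0]]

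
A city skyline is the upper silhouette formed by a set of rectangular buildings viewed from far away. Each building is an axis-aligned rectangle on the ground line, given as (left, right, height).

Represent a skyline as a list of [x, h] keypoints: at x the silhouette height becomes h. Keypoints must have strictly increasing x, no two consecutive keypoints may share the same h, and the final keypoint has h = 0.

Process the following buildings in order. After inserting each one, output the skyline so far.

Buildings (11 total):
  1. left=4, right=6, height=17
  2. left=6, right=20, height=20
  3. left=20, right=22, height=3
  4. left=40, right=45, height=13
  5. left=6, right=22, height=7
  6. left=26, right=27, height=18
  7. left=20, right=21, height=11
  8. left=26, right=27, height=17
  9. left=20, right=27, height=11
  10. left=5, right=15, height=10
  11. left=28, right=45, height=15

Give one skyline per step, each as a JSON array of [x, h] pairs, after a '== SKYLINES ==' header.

== SKYLINES ==
[[4,17],[6,0]]
[[4,17],[6,20],[20,0]]
[[4,17],[6,20],[20,3],[22,0]]
[[4,17],[6,20],[20,3],[22,0],[40,13],[45,0]]
[[4,17],[6,20],[20,7],[22,0],[40,13],[45,0]]
[[4,17],[6,20],[20,7],[22,0],[26,18],[27,0],[40,13],[45,0]]
[[4,17],[6,20],[20,11],[21,7],[22,0],[26,18],[27,0],[40,13],[45,0]]
[[4,17],[6,20],[20,11],[21,7],[22,0],[26,18],[27,0],[40,13],[45,0]]
[[4,17],[6,20],[20,11],[26,18],[27,0],[40,13],[45,0]]
[[4,17],[6,20],[20,11],[26,18],[27,0],[40,13],[45,0]]
[[4,17],[6,20],[20,11],[26,18],[27,0],[28,15],[45,0]]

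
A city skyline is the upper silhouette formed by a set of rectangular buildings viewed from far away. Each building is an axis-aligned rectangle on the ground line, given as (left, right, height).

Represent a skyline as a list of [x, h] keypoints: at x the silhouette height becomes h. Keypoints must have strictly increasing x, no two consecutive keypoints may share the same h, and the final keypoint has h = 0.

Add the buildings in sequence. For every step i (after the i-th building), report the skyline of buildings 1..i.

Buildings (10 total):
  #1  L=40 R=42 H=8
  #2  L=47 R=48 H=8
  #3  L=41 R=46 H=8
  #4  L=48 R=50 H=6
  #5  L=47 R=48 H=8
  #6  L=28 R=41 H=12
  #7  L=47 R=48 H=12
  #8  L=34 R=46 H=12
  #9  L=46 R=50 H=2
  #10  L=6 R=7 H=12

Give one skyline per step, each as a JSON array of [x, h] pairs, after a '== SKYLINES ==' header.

== SKYLINES ==
[[40,8],[42,0]]
[[40,8],[42,0],[47,8],[48,0]]
[[40,8],[46,0],[47,8],[48,0]]
[[40,8],[46,0],[47,8],[48,6],[50,0]]
[[40,8],[46,0],[47,8],[48,6],[50,0]]
[[28,12],[41,8],[46,0],[47,8],[48,6],[50,0]]
[[28,12],[41,8],[46,0],[47,12],[48,6],[50,0]]
[[28,12],[46,0],[47,12],[48,6],[50,0]]
[[28,12],[46,2],[47,12],[48,6],[50,0]]
[[6,12],[7,0],[28,12],[46,2],[47,12],[48,6],[50,0]]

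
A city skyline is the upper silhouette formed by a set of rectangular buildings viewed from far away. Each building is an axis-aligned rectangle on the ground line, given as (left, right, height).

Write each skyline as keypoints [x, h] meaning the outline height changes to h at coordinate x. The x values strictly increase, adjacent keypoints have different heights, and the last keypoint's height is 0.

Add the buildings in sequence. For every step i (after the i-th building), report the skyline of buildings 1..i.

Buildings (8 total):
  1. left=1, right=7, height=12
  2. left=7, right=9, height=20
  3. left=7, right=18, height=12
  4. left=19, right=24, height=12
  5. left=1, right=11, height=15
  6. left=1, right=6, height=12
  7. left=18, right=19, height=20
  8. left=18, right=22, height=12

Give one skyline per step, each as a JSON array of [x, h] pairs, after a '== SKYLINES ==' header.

== SKYLINES ==
[[1,12],[7,0]]
[[1,12],[7,20],[9,0]]
[[1,12],[7,20],[9,12],[18,0]]
[[1,12],[7,20],[9,12],[18,0],[19,12],[24,0]]
[[1,15],[7,20],[9,15],[11,12],[18,0],[19,12],[24,0]]
[[1,15],[7,20],[9,15],[11,12],[18,0],[19,12],[24,0]]
[[1,15],[7,20],[9,15],[11,12],[18,20],[19,12],[24,0]]
[[1,15],[7,20],[9,15],[11,12],[18,20],[19,12],[24,0]]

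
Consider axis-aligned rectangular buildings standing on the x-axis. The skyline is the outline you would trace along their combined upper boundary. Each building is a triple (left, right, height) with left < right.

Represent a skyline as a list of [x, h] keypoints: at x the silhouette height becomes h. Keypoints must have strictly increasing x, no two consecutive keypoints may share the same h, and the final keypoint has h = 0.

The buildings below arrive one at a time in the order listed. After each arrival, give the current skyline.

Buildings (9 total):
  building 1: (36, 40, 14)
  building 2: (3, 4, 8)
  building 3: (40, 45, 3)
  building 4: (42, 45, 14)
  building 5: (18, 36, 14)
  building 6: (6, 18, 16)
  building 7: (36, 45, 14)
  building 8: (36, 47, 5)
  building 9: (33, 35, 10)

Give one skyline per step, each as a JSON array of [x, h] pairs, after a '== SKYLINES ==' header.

== SKYLINES ==
[[36,14],[40,0]]
[[3,8],[4,0],[36,14],[40,0]]
[[3,8],[4,0],[36,14],[40,3],[45,0]]
[[3,8],[4,0],[36,14],[40,3],[42,14],[45,0]]
[[3,8],[4,0],[18,14],[40,3],[42,14],[45,0]]
[[3,8],[4,0],[6,16],[18,14],[40,3],[42,14],[45,0]]
[[3,8],[4,0],[6,16],[18,14],[45,0]]
[[3,8],[4,0],[6,16],[18,14],[45,5],[47,0]]
[[3,8],[4,0],[6,16],[18,14],[45,5],[47,0]]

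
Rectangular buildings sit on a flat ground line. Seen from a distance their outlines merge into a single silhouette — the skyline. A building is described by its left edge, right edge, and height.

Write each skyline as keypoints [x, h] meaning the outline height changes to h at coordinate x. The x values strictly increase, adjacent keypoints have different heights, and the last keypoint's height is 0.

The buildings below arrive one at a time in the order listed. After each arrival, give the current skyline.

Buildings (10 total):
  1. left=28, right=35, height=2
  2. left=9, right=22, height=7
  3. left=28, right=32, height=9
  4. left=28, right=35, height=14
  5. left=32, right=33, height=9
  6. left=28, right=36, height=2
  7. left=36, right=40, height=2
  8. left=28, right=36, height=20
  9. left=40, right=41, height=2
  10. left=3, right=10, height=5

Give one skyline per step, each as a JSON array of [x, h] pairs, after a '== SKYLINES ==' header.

== SKYLINES ==
[[28,2],[35,0]]
[[9,7],[22,0],[28,2],[35,0]]
[[9,7],[22,0],[28,9],[32,2],[35,0]]
[[9,7],[22,0],[28,14],[35,0]]
[[9,7],[22,0],[28,14],[35,0]]
[[9,7],[22,0],[28,14],[35,2],[36,0]]
[[9,7],[22,0],[28,14],[35,2],[40,0]]
[[9,7],[22,0],[28,20],[36,2],[40,0]]
[[9,7],[22,0],[28,20],[36,2],[41,0]]
[[3,5],[9,7],[22,0],[28,20],[36,2],[41,0]]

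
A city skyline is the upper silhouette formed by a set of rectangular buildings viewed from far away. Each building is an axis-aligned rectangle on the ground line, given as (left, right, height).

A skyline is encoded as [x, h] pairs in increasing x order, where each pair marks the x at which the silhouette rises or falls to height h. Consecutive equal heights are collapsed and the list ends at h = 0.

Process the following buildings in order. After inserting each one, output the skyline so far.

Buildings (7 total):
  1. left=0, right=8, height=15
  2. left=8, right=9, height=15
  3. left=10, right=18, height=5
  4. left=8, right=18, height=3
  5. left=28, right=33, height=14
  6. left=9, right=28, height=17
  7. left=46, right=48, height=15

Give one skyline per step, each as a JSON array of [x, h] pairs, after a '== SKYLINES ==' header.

== SKYLINES ==
[[0,15],[8,0]]
[[0,15],[9,0]]
[[0,15],[9,0],[10,5],[18,0]]
[[0,15],[9,3],[10,5],[18,0]]
[[0,15],[9,3],[10,5],[18,0],[28,14],[33,0]]
[[0,15],[9,17],[28,14],[33,0]]
[[0,15],[9,17],[28,14],[33,0],[46,15],[48,0]]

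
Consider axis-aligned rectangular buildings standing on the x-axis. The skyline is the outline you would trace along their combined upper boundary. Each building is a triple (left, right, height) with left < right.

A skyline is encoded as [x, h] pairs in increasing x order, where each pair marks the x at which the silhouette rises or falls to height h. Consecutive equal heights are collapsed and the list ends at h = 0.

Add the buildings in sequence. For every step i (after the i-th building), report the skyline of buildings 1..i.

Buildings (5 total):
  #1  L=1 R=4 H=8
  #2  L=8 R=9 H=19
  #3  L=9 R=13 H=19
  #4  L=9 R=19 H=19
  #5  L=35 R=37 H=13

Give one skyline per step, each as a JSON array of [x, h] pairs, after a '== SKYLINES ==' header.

== SKYLINES ==
[[1,8],[4,0]]
[[1,8],[4,0],[8,19],[9,0]]
[[1,8],[4,0],[8,19],[13,0]]
[[1,8],[4,0],[8,19],[19,0]]
[[1,8],[4,0],[8,19],[19,0],[35,13],[37,0]]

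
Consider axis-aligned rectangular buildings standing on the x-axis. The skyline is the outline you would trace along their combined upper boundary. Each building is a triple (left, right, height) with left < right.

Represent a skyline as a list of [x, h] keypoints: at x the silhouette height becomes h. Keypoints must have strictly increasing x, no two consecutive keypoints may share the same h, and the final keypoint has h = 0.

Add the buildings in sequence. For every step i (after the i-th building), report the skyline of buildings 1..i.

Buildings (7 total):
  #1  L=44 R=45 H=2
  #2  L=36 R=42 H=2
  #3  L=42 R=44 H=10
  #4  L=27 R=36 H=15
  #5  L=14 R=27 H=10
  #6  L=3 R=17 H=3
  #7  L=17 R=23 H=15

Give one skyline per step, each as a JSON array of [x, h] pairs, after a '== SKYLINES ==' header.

== SKYLINES ==
[[44,2],[45,0]]
[[36,2],[42,0],[44,2],[45,0]]
[[36,2],[42,10],[44,2],[45,0]]
[[27,15],[36,2],[42,10],[44,2],[45,0]]
[[14,10],[27,15],[36,2],[42,10],[44,2],[45,0]]
[[3,3],[14,10],[27,15],[36,2],[42,10],[44,2],[45,0]]
[[3,3],[14,10],[17,15],[23,10],[27,15],[36,2],[42,10],[44,2],[45,0]]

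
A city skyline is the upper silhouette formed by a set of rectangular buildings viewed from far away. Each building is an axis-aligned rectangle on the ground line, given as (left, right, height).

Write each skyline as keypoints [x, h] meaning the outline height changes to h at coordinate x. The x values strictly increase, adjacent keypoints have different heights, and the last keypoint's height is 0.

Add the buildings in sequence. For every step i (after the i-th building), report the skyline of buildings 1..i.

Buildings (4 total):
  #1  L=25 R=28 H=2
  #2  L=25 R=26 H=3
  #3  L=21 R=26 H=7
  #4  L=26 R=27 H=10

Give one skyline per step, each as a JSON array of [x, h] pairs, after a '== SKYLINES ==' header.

== SKYLINES ==
[[25,2],[28,0]]
[[25,3],[26,2],[28,0]]
[[21,7],[26,2],[28,0]]
[[21,7],[26,10],[27,2],[28,0]]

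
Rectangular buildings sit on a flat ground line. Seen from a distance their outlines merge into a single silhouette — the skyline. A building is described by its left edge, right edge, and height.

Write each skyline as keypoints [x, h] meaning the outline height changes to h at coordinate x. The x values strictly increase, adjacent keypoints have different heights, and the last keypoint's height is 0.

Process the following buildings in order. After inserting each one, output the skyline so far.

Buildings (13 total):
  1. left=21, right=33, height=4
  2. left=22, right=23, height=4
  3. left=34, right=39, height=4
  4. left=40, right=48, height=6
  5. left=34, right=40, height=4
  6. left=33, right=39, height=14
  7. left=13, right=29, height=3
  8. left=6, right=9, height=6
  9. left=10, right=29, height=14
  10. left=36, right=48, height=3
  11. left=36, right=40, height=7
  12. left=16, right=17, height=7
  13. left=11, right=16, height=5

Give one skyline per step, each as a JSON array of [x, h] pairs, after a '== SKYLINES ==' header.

== SKYLINES ==
[[21,4],[33,0]]
[[21,4],[33,0]]
[[21,4],[33,0],[34,4],[39,0]]
[[21,4],[33,0],[34,4],[39,0],[40,6],[48,0]]
[[21,4],[33,0],[34,4],[40,6],[48,0]]
[[21,4],[33,14],[39,4],[40,6],[48,0]]
[[13,3],[21,4],[33,14],[39,4],[40,6],[48,0]]
[[6,6],[9,0],[13,3],[21,4],[33,14],[39,4],[40,6],[48,0]]
[[6,6],[9,0],[10,14],[29,4],[33,14],[39,4],[40,6],[48,0]]
[[6,6],[9,0],[10,14],[29,4],[33,14],[39,4],[40,6],[48,0]]
[[6,6],[9,0],[10,14],[29,4],[33,14],[39,7],[40,6],[48,0]]
[[6,6],[9,0],[10,14],[29,4],[33,14],[39,7],[40,6],[48,0]]
[[6,6],[9,0],[10,14],[29,4],[33,14],[39,7],[40,6],[48,0]]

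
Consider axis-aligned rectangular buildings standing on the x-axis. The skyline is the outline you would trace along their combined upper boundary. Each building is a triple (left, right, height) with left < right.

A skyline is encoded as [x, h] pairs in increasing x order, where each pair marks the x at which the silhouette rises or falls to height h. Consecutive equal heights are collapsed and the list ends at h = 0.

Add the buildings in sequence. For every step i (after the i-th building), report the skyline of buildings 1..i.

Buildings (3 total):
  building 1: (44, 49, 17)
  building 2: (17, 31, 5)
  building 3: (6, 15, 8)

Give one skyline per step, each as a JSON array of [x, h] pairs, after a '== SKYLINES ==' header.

== SKYLINES ==
[[44,17],[49,0]]
[[17,5],[31,0],[44,17],[49,0]]
[[6,8],[15,0],[17,5],[31,0],[44,17],[49,0]]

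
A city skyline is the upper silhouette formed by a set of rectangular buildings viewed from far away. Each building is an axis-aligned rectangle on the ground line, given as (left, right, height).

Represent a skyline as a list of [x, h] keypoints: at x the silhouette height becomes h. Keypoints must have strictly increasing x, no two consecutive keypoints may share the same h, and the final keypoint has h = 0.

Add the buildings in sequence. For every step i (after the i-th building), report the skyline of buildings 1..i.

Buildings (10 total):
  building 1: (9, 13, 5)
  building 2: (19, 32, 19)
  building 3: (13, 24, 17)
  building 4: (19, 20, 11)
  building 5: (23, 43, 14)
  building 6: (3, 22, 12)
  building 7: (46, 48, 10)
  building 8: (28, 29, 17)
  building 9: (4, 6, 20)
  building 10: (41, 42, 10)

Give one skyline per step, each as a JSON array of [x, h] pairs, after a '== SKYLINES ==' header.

== SKYLINES ==
[[9,5],[13,0]]
[[9,5],[13,0],[19,19],[32,0]]
[[9,5],[13,17],[19,19],[32,0]]
[[9,5],[13,17],[19,19],[32,0]]
[[9,5],[13,17],[19,19],[32,14],[43,0]]
[[3,12],[13,17],[19,19],[32,14],[43,0]]
[[3,12],[13,17],[19,19],[32,14],[43,0],[46,10],[48,0]]
[[3,12],[13,17],[19,19],[32,14],[43,0],[46,10],[48,0]]
[[3,12],[4,20],[6,12],[13,17],[19,19],[32,14],[43,0],[46,10],[48,0]]
[[3,12],[4,20],[6,12],[13,17],[19,19],[32,14],[43,0],[46,10],[48,0]]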